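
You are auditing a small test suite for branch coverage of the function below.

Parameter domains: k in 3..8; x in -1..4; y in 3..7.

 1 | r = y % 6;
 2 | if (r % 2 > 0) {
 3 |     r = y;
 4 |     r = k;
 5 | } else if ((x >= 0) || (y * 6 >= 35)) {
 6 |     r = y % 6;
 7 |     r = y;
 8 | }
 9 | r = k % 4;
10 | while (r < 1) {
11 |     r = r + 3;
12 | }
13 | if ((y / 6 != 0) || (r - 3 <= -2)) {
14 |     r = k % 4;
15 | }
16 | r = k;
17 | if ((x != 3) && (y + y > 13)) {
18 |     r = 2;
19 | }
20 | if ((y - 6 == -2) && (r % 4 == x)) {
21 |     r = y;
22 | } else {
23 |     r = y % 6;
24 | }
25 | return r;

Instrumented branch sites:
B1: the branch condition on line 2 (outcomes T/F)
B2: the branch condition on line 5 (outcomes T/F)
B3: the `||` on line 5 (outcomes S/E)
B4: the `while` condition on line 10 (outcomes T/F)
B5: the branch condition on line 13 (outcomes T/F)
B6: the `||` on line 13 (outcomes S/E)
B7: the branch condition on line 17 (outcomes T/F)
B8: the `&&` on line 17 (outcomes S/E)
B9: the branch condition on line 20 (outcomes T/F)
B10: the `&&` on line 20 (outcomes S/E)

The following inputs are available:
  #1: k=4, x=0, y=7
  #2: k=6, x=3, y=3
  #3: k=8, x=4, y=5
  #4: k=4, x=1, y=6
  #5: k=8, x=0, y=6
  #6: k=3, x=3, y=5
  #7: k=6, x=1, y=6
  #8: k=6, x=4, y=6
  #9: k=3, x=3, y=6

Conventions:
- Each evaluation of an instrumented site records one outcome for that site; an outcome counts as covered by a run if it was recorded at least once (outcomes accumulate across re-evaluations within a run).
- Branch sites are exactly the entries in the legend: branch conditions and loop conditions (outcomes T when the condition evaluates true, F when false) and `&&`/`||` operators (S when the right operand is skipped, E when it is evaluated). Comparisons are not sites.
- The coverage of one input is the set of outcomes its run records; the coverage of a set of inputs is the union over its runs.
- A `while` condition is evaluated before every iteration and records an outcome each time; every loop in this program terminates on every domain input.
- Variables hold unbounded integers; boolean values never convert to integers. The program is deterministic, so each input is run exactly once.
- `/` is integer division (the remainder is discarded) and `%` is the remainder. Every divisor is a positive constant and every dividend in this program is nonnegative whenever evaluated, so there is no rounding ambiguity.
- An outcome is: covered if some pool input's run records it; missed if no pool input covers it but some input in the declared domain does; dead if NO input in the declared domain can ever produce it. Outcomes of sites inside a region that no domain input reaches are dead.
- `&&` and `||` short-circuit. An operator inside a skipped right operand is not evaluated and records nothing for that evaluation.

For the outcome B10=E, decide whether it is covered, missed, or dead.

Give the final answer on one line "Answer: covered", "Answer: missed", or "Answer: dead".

no pool input records B10=E
but domain input (k=3, x=-1, y=4) does record it -> reachable, so missed

Answer: missed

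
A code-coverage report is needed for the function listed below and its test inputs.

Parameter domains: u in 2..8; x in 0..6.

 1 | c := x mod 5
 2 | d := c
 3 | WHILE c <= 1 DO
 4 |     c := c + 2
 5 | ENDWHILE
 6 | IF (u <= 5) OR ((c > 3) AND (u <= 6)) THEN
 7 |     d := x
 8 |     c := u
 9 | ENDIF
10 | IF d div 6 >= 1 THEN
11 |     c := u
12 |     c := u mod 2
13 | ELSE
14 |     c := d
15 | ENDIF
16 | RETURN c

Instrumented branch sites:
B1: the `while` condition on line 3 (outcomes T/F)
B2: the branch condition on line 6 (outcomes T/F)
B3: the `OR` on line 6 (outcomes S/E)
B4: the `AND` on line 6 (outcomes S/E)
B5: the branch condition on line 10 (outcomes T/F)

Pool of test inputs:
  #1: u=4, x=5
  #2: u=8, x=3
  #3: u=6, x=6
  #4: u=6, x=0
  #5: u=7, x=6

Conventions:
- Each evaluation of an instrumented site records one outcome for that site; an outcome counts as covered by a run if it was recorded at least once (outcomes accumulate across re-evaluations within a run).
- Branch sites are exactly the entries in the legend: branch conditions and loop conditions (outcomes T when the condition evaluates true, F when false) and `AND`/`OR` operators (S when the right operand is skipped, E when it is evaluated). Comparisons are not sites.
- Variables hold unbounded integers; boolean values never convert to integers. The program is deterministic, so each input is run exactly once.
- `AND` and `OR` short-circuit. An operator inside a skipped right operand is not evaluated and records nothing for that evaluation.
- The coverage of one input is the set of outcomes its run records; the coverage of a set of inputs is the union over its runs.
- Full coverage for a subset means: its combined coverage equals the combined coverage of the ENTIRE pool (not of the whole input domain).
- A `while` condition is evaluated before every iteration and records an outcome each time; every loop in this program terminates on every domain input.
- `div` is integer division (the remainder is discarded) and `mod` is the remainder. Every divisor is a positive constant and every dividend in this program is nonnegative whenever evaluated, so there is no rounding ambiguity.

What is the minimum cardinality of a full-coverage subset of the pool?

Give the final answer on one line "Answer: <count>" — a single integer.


input #1, u=4, x=5: events B1->T, B1->F, B3->S, B2->T, B5->F; outcomes B1=T, B1=F, B2=T, B3=S, B5=F
input #2, u=8, x=3: events B1->F, B3->E, B4->S, B2->F, B5->F; outcomes B1=F, B2=F, B3=E, B4=S, B5=F
input #3, u=6, x=6: events B1->T, B1->F, B3->E, B4->S, B2->F, B5->F; outcomes B1=T, B1=F, B2=F, B3=E, B4=S, B5=F
input #4, u=6, x=0: events B1->T, B1->F, B3->E, B4->S, B2->F, B5->F; outcomes B1=T, B1=F, B2=F, B3=E, B4=S, B5=F
input #5, u=7, x=6: events B1->T, B1->F, B3->E, B4->S, B2->F, B5->F; outcomes B1=T, B1=F, B2=F, B3=E, B4=S, B5=F
union over all inputs: B1=T, B1=F, B2=T, B2=F, B3=S, B3=E, B4=S, B5=F (8 outcomes)
no size-1 subset reaches all 8 outcomes (best union: 6/8)
the canonical winner is {1, 2}: size 2, full 8-outcome coverage, earliest index list among size-2 covers
Answer: 2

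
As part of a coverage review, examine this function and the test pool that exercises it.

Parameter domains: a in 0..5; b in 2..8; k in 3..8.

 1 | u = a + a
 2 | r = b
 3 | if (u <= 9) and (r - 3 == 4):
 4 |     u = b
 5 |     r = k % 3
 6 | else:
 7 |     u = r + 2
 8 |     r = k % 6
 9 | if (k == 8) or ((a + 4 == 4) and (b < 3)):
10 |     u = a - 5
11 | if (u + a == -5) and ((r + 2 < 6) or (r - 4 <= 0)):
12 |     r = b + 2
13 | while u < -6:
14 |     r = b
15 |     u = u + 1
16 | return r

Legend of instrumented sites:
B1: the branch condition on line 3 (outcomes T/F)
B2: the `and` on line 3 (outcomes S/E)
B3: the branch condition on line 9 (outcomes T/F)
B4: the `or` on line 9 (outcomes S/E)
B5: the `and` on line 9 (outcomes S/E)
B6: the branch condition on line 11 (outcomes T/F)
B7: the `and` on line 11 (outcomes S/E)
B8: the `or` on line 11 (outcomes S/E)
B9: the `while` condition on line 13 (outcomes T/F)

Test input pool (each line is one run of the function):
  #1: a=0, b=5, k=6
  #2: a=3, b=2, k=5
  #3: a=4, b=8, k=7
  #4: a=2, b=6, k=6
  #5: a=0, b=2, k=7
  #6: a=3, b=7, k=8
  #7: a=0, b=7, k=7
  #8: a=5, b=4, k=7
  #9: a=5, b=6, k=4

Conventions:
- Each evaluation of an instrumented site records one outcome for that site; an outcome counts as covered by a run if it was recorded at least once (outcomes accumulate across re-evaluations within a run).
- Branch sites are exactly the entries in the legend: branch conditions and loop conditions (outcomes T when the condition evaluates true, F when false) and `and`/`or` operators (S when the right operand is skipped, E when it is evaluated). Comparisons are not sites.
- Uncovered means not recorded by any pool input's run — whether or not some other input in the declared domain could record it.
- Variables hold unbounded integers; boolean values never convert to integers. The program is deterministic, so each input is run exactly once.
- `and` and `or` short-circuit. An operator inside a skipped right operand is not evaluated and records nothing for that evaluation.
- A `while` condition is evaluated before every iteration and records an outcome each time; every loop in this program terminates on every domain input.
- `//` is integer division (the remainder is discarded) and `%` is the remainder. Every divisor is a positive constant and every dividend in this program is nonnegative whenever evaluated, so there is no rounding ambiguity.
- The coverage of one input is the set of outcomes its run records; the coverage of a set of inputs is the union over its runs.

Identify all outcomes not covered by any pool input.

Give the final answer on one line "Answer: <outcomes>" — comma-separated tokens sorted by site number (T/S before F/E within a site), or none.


input #1 (a=0, b=5, k=6): events B2->E, B1->F, B4->E, B5->E, B3->F, B7->S, B6->F, B9->F; covers B1=F, B2=E, B3=F, B4=E, B5=E, B6=F, B7=S, B9=F
input #2 (a=3, b=2, k=5): events B2->E, B1->F, B4->E, B5->S, B3->F, B7->S, B6->F, B9->F; covers B1=F, B2=E, B3=F, B4=E, B5=S, B6=F, B7=S, B9=F
input #3 (a=4, b=8, k=7): events B2->E, B1->F, B4->E, B5->S, B3->F, B7->S, B6->F, B9->F; covers B1=F, B2=E, B3=F, B4=E, B5=S, B6=F, B7=S, B9=F
input #4 (a=2, b=6, k=6): events B2->E, B1->F, B4->E, B5->S, B3->F, B7->S, B6->F, B9->F; covers B1=F, B2=E, B3=F, B4=E, B5=S, B6=F, B7=S, B9=F
input #5 (a=0, b=2, k=7): events B2->E, B1->F, B4->E, B5->E, B3->T, B7->E, B8->S, B6->T, B9->F; covers B1=F, B2=E, B3=T, B4=E, B5=E, B6=T, B7=E, B8=S, B9=F
input #6 (a=3, b=7, k=8): events B2->E, B1->T, B4->S, B3->T, B7->S, B6->F, B9->F; covers B1=T, B2=E, B3=T, B4=S, B6=F, B7=S, B9=F
input #7 (a=0, b=7, k=7): events B2->E, B1->T, B4->E, B5->E, B3->F, B7->S, B6->F, B9->F; covers B1=T, B2=E, B3=F, B4=E, B5=E, B6=F, B7=S, B9=F
input #8 (a=5, b=4, k=7): events B2->S, B1->F, B4->E, B5->S, B3->F, B7->S, B6->F, B9->F; covers B1=F, B2=S, B3=F, B4=E, B5=S, B6=F, B7=S, B9=F
input #9 (a=5, b=6, k=4): events B2->S, B1->F, B4->E, B5->S, B3->F, B7->S, B6->F, B9->F; covers B1=F, B2=S, B3=F, B4=E, B5=S, B6=F, B7=S, B9=F
union over the pool: B1=T, B1=F, B2=S, B2=E, B3=T, B3=F, B4=S, B4=E, B5=S, B5=E, B6=T, B6=F, B7=S, B7=E, B8=S, B9=F
uncovered (2 of 18): B8=E, B9=T
Answer: B8=E, B9=T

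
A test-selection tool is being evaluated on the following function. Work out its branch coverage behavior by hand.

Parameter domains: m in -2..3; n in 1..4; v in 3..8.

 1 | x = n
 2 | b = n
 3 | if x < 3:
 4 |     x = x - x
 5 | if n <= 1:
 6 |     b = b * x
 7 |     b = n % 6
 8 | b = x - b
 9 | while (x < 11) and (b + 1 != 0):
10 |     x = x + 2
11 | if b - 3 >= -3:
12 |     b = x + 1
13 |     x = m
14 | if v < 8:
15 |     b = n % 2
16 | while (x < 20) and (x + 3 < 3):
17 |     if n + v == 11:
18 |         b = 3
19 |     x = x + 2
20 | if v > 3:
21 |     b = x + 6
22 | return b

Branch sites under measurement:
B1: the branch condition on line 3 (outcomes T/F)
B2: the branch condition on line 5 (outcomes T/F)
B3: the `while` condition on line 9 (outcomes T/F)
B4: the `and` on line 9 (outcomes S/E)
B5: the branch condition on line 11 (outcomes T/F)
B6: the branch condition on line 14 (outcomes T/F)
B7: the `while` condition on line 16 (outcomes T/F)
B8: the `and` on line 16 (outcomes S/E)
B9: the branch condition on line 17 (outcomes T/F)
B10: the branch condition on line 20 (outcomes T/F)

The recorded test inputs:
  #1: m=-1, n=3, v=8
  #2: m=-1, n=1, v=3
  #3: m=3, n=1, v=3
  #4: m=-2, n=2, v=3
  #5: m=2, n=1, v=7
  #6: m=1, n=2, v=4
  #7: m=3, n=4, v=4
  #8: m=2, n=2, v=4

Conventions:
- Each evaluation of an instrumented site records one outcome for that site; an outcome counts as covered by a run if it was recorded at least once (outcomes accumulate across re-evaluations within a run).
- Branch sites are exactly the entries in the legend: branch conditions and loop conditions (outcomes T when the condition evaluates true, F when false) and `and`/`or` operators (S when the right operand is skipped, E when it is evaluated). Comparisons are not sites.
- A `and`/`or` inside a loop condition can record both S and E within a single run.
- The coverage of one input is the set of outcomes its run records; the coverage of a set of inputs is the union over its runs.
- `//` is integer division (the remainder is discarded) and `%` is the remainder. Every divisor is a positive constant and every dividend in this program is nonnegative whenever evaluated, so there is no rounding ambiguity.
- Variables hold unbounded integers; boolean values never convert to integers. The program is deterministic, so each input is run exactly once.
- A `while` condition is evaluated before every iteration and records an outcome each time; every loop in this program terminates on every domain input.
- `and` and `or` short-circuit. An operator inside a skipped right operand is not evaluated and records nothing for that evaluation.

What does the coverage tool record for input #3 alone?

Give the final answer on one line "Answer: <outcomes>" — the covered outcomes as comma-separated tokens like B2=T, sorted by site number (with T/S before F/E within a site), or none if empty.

Simulating input #3 (m=3, n=1, v=3) step by step:
  B1->T, B2->T, B4->E, B3->F, B5->F, B6->T, B8->E, B7->F, B10->F
collecting distinct outcomes: B1=T, B2=T, B3=F, B4=E, B5=F, B6=T, B7=F, B8=E, B10=F

Answer: B1=T, B2=T, B3=F, B4=E, B5=F, B6=T, B7=F, B8=E, B10=F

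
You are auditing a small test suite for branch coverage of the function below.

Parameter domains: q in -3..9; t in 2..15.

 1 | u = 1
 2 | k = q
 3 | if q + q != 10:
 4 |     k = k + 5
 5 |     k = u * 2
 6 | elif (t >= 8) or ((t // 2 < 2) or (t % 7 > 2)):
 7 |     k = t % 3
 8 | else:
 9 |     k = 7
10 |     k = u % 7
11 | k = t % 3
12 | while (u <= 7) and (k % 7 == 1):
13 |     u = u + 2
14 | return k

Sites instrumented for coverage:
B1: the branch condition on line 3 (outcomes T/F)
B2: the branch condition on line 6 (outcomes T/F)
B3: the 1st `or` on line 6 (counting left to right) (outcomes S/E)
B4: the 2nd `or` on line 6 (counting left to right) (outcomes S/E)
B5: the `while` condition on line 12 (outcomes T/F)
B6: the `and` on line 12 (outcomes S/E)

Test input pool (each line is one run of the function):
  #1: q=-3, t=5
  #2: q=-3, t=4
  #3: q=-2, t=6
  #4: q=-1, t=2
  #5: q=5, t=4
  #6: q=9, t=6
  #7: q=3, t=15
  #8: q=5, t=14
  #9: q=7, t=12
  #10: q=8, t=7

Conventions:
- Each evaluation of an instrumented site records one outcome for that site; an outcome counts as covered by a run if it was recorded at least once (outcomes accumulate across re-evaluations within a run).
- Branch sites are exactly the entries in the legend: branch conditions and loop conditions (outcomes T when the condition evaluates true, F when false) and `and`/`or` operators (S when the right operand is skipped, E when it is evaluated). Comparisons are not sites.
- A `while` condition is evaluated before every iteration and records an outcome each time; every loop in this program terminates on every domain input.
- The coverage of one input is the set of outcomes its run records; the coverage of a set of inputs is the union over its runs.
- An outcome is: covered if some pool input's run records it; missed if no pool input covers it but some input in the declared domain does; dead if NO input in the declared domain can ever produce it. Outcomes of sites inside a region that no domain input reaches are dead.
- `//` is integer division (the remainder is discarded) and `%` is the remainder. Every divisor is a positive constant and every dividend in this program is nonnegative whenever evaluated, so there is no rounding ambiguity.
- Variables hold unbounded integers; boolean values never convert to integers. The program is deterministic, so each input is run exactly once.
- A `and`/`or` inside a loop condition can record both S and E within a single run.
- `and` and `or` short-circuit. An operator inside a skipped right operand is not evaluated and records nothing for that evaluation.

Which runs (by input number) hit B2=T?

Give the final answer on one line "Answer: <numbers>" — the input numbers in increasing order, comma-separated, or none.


input #1 (q=-3, t=5): misses B2=T
input #2 (q=-3, t=4): misses B2=T
input #3 (q=-2, t=6): misses B2=T
input #4 (q=-1, t=2): misses B2=T
input #5 (q=5, t=4): covers B2=T
input #6 (q=9, t=6): misses B2=T
input #7 (q=3, t=15): misses B2=T
input #8 (q=5, t=14): covers B2=T
input #9 (q=7, t=12): misses B2=T
input #10 (q=8, t=7): misses B2=T
Answer: 5, 8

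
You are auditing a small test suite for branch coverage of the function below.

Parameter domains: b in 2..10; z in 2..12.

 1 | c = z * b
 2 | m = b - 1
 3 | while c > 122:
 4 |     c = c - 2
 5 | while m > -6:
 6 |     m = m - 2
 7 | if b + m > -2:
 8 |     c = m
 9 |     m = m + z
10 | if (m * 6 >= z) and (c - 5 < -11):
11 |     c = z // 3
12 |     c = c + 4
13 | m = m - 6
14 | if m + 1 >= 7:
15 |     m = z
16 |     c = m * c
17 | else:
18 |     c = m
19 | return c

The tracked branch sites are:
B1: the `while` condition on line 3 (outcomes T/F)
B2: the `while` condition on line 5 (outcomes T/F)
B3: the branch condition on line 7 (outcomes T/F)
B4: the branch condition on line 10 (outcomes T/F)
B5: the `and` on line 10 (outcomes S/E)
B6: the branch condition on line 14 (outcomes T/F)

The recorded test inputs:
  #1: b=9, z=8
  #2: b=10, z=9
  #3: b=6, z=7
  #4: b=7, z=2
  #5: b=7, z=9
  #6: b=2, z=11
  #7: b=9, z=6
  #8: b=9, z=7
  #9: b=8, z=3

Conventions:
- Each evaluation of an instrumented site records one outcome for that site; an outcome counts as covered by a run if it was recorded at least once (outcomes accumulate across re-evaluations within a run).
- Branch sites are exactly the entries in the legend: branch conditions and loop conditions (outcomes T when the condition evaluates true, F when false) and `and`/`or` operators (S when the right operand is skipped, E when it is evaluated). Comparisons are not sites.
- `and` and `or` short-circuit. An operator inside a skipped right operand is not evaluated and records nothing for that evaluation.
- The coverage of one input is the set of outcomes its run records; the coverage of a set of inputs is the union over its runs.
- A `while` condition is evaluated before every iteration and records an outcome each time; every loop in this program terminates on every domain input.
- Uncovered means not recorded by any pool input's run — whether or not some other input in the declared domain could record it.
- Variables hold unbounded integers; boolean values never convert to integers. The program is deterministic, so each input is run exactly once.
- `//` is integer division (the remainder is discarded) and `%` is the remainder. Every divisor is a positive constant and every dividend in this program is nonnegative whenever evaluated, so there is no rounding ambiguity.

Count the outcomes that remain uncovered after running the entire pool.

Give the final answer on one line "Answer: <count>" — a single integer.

test 1 (b=9, z=8) fires B1->F, B2->T, B2->T, B2->T, B2->T, B2->T, B2->T, B2->T, B2->F, B3->T, B5->E, B4->F, B6->F; hits B1=F, B2=T, B2=F, B3=T, B4=F, B5=E, B6=F
test 2 (b=10, z=9) fires B1->F, B2->T, B2->T, B2->T, B2->T, B2->T, B2->T, B2->T, B2->T, B2->F, B3->T, B5->E, B4->T, B6->F; hits B1=F, B2=T, B2=F, B3=T, B4=T, B5=E, B6=F
test 3 (b=6, z=7) fires B1->F, B2->T, B2->T, B2->T, B2->T, B2->T, B2->T, B2->F, B3->T, B5->S, B4->F, B6->F; hits B1=F, B2=T, B2=F, B3=T, B4=F, B5=S, B6=F
test 4 (b=7, z=2) fires B1->F, B2->T, B2->T, B2->T, B2->T, B2->T, B2->T, B2->F, B3->T, B5->S, B4->F, B6->F; hits B1=F, B2=T, B2=F, B3=T, B4=F, B5=S, B6=F
test 5 (b=7, z=9) fires B1->F, B2->T, B2->T, B2->T, B2->T, B2->T, B2->T, B2->F, B3->T, B5->E, B4->F, B6->F; hits B1=F, B2=T, B2=F, B3=T, B4=F, B5=E, B6=F
test 6 (b=2, z=11) fires B1->F, B2->T, B2->T, B2->T, B2->T, B2->F, B3->F, B5->S, B4->F, B6->F; hits B1=F, B2=T, B2=F, B3=F, B4=F, B5=S, B6=F
test 7 (b=9, z=6) fires B1->F, B2->T, B2->T, B2->T, B2->T, B2->T, B2->T, B2->T, B2->F, B3->T, B5->S, B4->F, B6->F; hits B1=F, B2=T, B2=F, B3=T, B4=F, B5=S, B6=F
test 8 (b=9, z=7) fires B1->F, B2->T, B2->T, B2->T, B2->T, B2->T, B2->T, B2->T, B2->F, B3->T, B5->S, B4->F, B6->F; hits B1=F, B2=T, B2=F, B3=T, B4=F, B5=S, B6=F
test 9 (b=8, z=3) fires B1->F, B2->T, B2->T, B2->T, B2->T, B2->T, B2->T, B2->T, B2->F, B3->T, B5->S, B4->F, B6->F; hits B1=F, B2=T, B2=F, B3=T, B4=F, B5=S, B6=F
union over the pool: B1=F, B2=T, B2=F, B3=T, B3=F, B4=T, B4=F, B5=S, B5=E, B6=F
uncovered (2 of 12): B1=T, B6=T

Answer: 2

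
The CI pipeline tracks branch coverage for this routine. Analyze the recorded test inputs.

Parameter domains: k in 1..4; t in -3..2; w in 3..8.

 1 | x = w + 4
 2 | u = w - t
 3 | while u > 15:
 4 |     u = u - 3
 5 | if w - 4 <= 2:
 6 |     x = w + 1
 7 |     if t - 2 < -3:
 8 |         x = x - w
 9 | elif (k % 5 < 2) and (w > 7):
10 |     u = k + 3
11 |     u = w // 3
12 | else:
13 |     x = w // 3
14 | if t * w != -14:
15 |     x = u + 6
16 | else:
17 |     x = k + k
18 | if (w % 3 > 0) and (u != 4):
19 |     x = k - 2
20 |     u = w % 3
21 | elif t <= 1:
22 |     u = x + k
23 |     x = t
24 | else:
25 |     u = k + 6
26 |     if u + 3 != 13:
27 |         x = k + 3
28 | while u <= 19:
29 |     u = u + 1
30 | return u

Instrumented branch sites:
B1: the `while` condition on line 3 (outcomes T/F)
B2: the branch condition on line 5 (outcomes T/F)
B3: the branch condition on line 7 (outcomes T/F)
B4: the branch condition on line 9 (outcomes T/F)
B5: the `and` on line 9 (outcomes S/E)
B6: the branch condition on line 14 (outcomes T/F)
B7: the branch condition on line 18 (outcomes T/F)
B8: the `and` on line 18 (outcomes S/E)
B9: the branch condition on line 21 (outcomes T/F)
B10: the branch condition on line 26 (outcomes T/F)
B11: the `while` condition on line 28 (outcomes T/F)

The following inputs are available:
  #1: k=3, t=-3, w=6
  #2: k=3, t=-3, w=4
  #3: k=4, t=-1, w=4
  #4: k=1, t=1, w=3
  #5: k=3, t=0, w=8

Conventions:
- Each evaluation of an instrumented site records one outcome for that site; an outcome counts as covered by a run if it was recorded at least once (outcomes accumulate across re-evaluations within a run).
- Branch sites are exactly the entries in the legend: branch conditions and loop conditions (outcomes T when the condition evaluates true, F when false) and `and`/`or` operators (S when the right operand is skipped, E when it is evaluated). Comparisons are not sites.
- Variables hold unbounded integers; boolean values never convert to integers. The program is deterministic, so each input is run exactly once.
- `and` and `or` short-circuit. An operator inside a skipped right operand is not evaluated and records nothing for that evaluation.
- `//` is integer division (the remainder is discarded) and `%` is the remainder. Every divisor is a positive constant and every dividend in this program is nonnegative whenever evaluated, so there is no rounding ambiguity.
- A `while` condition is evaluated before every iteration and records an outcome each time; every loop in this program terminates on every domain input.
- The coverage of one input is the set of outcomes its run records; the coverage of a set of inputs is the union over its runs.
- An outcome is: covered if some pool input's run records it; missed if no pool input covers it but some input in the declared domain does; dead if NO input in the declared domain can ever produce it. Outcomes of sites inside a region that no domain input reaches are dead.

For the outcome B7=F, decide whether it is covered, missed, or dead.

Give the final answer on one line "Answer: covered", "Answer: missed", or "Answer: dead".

B7=F is recorded by pool input(s) 1, 4 -> covered

Answer: covered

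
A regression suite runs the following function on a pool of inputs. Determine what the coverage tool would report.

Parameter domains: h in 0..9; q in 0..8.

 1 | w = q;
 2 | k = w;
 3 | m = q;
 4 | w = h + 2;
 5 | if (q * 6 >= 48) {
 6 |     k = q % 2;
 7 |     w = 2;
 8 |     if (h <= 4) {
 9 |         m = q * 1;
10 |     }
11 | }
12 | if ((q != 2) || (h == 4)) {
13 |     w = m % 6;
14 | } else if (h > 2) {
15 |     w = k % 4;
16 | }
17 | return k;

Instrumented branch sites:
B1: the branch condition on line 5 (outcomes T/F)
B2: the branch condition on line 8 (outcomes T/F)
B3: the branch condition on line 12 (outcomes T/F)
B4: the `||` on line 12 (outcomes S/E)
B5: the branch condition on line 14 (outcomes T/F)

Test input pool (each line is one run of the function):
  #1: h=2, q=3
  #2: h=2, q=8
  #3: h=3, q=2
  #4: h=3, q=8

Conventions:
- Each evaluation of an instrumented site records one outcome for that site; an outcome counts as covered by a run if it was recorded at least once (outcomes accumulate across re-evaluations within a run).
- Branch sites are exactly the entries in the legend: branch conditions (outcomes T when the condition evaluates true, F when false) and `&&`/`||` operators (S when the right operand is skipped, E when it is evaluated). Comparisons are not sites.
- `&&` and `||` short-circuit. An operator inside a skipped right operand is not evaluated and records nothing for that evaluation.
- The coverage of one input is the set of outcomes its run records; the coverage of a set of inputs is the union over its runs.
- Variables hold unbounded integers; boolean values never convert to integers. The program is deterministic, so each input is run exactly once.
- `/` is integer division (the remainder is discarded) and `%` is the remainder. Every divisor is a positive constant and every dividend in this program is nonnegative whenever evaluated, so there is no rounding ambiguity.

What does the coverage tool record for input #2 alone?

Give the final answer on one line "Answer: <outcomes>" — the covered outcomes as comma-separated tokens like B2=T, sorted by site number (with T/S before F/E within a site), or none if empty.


Simulating input #2 (h=2, q=8) step by step:
  B1->T, B2->T, B4->S, B3->T
deduplicating events, the covered set is: B1=T, B2=T, B3=T, B4=S
Answer: B1=T, B2=T, B3=T, B4=S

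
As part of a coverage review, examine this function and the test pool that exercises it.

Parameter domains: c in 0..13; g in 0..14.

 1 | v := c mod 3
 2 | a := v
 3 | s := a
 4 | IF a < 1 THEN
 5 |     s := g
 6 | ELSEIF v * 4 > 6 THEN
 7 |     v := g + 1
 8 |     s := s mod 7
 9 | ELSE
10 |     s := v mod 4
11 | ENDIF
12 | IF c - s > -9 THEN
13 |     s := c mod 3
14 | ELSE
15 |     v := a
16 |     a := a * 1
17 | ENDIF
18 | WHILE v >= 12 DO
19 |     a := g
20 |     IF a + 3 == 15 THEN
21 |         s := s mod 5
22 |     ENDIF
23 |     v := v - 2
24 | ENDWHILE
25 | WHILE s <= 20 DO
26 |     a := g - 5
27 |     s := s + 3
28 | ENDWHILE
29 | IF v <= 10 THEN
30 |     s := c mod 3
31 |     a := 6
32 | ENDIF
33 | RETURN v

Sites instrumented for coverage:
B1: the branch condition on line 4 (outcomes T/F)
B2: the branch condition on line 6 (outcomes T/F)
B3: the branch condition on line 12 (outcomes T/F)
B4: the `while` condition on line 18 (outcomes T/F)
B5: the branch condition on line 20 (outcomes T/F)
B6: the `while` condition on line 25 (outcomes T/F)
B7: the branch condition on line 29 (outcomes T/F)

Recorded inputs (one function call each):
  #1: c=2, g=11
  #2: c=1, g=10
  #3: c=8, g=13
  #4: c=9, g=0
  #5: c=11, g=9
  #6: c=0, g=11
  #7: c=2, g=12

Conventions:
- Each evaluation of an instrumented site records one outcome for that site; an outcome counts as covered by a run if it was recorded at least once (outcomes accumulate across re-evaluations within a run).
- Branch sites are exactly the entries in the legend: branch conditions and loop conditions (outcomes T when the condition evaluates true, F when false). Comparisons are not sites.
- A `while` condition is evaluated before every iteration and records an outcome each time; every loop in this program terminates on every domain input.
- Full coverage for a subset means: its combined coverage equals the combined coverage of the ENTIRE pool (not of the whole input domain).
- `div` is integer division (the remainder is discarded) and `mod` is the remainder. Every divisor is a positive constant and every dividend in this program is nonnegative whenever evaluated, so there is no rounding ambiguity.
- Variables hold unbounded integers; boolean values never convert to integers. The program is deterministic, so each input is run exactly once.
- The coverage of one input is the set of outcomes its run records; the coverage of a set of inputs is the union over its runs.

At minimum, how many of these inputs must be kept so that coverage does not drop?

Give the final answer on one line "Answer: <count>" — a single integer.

#1 (c=2, g=11) -> B1->F, B2->T, B3->T, B4->T, B5->F, B4->F, B6->T, B6->T, B6->T, B6->T, B6->T, B6->T, B6->T, B6->F, ...; covered: B1=F, B2=T, B3=T, B4=T, B4=F, B5=F, B6=T, B6=F, B7=T
#2 (c=1, g=10) -> B1->F, B2->F, B3->T, B4->F, B6->T, B6->T, B6->T, B6->T, B6->T, B6->T, B6->T, B6->F, B7->T; covered: B1=F, B2=F, B3=T, B4=F, B6=T, B6=F, B7=T
#3 (c=8, g=13) -> B1->F, B2->T, B3->T, B4->T, B5->F, B4->T, B5->F, B4->F, B6->T, B6->T, B6->T, B6->T, B6->T, B6->T, ...; covered: B1=F, B2=T, B3=T, B4=T, B4=F, B5=F, B6=T, B6=F, B7=T
#4 (c=9, g=0) -> B1->T, B3->T, B4->F, B6->T, B6->T, B6->T, B6->T, B6->T, B6->T, B6->T, B6->F, B7->T; covered: B1=T, B3=T, B4=F, B6=T, B6=F, B7=T
#5 (c=11, g=9) -> B1->F, B2->T, B3->T, B4->F, B6->T, B6->T, B6->T, B6->T, B6->T, B6->T, B6->T, B6->F, B7->T; covered: B1=F, B2=T, B3=T, B4=F, B6=T, B6=F, B7=T
#6 (c=0, g=11) -> B1->T, B3->F, B4->F, B6->T, B6->T, B6->T, B6->T, B6->F, B7->T; covered: B1=T, B3=F, B4=F, B6=T, B6=F, B7=T
#7 (c=2, g=12) -> B1->F, B2->T, B3->T, B4->T, B5->T, B4->F, B6->T, B6->T, B6->T, B6->T, B6->T, B6->T, B6->T, B6->F, ...; covered: B1=F, B2=T, B3=T, B4=T, B4=F, B5=T, B6=T, B6=F, B7=F
the full pool covers 14 outcomes: B1=T, B1=F, B2=T, B2=F, B3=T, B3=F, B4=T, B4=F, B5=T, B5=F, B6=T, B6=F, B7=T, B7=F
no size-1 subset reaches all 14 outcomes (best union: 9/14)
no size-2 subset reaches all 14 outcomes (best union: 12/14)
no size-3 subset reaches all 14 outcomes (best union: 13/14)
size 4: inputs {1, 2, 6, 7} cover all 14 outcomes, and no lexicographically smaller subset of this size does

Answer: 4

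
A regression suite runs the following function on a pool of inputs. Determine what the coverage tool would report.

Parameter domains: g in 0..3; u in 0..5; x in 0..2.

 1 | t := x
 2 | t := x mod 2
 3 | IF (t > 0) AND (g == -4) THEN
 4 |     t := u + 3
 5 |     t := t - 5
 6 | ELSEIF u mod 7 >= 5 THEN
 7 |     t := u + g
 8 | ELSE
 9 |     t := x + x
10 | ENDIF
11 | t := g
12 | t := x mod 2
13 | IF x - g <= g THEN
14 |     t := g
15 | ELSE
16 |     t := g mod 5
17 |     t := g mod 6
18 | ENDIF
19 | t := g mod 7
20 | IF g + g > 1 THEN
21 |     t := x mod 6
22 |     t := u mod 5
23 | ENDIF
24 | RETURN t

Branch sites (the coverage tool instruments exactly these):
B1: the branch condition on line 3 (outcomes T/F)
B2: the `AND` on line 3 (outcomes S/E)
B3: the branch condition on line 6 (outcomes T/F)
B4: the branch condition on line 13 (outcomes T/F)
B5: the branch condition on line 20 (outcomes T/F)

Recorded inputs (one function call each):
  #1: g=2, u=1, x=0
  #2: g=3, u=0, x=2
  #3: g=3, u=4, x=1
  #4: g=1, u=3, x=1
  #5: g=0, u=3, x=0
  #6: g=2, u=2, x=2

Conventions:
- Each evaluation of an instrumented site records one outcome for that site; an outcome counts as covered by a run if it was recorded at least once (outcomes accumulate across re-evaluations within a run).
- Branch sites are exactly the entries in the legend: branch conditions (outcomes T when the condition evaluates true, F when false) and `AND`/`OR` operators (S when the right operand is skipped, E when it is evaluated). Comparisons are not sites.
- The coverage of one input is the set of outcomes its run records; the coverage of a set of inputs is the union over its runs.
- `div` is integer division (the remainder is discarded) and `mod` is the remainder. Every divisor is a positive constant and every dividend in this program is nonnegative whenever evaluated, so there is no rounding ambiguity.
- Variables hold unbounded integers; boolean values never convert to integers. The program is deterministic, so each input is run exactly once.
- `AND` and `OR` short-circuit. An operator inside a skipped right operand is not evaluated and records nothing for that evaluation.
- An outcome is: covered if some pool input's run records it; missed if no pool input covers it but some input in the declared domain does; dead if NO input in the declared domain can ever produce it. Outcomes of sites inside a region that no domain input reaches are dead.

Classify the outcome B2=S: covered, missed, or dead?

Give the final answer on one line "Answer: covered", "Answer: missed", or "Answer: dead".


B2=S is recorded by pool input(s) 1, 2, 5, 6 -> covered
Answer: covered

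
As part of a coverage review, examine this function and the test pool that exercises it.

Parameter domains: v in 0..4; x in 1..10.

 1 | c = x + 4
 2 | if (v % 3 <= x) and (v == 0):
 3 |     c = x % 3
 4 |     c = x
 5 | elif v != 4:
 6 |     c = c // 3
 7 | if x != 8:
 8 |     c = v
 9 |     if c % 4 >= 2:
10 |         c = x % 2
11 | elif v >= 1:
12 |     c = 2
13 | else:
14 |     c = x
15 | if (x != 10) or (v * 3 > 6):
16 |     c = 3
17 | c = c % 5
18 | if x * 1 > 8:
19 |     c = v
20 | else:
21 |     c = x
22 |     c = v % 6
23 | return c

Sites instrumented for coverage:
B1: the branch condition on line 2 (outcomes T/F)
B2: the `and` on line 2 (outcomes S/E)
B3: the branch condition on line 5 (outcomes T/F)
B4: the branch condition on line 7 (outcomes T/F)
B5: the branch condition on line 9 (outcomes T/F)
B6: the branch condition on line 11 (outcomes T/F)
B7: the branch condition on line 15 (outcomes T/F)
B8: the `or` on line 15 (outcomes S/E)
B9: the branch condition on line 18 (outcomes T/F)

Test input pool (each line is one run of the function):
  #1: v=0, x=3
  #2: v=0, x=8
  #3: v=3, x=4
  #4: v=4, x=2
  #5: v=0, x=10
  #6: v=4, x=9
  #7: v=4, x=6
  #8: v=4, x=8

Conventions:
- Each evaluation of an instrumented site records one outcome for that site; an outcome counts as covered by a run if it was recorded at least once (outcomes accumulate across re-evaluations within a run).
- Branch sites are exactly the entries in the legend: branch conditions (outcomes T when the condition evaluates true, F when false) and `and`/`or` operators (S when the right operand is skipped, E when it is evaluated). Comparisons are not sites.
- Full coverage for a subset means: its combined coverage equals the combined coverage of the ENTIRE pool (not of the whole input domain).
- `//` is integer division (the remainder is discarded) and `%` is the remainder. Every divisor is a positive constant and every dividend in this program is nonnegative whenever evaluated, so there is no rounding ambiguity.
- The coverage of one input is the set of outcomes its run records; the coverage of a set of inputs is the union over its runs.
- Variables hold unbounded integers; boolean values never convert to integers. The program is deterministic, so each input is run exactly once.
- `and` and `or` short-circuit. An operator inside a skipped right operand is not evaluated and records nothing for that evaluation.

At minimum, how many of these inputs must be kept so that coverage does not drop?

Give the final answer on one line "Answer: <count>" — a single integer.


test 1 (v=0, x=3) fires B2->E, B1->T, B4->T, B5->F, B8->S, B7->T, B9->F; hits B1=T, B2=E, B4=T, B5=F, B7=T, B8=S, B9=F
test 2 (v=0, x=8) fires B2->E, B1->T, B4->F, B6->F, B8->S, B7->T, B9->F; hits B1=T, B2=E, B4=F, B6=F, B7=T, B8=S, B9=F
test 3 (v=3, x=4) fires B2->E, B1->F, B3->T, B4->T, B5->T, B8->S, B7->T, B9->F; hits B1=F, B2=E, B3=T, B4=T, B5=T, B7=T, B8=S, B9=F
test 4 (v=4, x=2) fires B2->E, B1->F, B3->F, B4->T, B5->F, B8->S, B7->T, B9->F; hits B1=F, B2=E, B3=F, B4=T, B5=F, B7=T, B8=S, B9=F
test 5 (v=0, x=10) fires B2->E, B1->T, B4->T, B5->F, B8->E, B7->F, B9->T; hits B1=T, B2=E, B4=T, B5=F, B7=F, B8=E, B9=T
test 6 (v=4, x=9) fires B2->E, B1->F, B3->F, B4->T, B5->F, B8->S, B7->T, B9->T; hits B1=F, B2=E, B3=F, B4=T, B5=F, B7=T, B8=S, B9=T
test 7 (v=4, x=6) fires B2->E, B1->F, B3->F, B4->T, B5->F, B8->S, B7->T, B9->F; hits B1=F, B2=E, B3=F, B4=T, B5=F, B7=T, B8=S, B9=F
test 8 (v=4, x=8) fires B2->E, B1->F, B3->F, B4->F, B6->T, B8->S, B7->T, B9->F; hits B1=F, B2=E, B3=F, B4=F, B6=T, B7=T, B8=S, B9=F
union over all inputs: B1=T, B1=F, B2=E, B3=T, B3=F, B4=T, B4=F, B5=T, B5=F, B6=T, B6=F, B7=T, B7=F, B8=S, B8=E, B9=T, B9=F (17 outcomes)
no size-1 subset reaches all 17 outcomes (best union: 8/17)
no size-2 subset reaches all 17 outcomes (best union: 14/17)
no size-3 subset reaches all 17 outcomes (best union: 16/17)
the canonical winner is {2, 3, 5, 8}: size 4, full 17-outcome coverage, earliest index list among size-4 covers
Answer: 4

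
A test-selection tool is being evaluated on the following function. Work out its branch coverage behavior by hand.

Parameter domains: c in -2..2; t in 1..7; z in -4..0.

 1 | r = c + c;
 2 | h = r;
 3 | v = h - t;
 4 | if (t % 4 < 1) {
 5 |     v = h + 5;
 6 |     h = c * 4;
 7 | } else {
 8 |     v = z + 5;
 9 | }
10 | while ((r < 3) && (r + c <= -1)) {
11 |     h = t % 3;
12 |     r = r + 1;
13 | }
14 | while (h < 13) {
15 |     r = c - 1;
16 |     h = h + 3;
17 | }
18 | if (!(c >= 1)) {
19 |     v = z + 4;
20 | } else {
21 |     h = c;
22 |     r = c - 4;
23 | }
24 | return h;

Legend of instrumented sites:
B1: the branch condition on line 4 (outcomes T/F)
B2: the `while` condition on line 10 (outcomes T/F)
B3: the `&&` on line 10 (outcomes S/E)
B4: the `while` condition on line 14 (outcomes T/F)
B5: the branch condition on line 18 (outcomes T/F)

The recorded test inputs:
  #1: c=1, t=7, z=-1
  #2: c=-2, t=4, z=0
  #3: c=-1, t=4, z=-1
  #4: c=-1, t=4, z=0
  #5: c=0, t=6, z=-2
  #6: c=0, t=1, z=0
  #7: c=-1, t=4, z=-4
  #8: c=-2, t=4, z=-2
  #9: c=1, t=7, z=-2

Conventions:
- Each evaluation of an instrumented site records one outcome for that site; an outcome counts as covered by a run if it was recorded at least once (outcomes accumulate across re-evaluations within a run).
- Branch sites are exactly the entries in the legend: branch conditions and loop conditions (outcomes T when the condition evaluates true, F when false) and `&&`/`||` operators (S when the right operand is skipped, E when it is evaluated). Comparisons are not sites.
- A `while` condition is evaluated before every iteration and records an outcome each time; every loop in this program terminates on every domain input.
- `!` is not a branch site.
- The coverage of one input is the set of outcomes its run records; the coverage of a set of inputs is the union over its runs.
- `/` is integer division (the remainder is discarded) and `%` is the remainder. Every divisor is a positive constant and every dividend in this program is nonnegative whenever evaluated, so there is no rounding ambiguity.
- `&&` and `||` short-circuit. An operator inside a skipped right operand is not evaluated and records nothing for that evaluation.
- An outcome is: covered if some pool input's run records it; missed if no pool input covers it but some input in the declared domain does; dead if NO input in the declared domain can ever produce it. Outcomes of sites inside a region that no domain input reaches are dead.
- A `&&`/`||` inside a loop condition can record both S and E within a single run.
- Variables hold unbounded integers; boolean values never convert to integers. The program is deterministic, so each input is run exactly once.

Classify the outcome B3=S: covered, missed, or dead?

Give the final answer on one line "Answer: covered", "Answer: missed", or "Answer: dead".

no pool input records B3=S
but domain input (c=2, t=1, z=-4) does record it -> reachable, so missed

Answer: missed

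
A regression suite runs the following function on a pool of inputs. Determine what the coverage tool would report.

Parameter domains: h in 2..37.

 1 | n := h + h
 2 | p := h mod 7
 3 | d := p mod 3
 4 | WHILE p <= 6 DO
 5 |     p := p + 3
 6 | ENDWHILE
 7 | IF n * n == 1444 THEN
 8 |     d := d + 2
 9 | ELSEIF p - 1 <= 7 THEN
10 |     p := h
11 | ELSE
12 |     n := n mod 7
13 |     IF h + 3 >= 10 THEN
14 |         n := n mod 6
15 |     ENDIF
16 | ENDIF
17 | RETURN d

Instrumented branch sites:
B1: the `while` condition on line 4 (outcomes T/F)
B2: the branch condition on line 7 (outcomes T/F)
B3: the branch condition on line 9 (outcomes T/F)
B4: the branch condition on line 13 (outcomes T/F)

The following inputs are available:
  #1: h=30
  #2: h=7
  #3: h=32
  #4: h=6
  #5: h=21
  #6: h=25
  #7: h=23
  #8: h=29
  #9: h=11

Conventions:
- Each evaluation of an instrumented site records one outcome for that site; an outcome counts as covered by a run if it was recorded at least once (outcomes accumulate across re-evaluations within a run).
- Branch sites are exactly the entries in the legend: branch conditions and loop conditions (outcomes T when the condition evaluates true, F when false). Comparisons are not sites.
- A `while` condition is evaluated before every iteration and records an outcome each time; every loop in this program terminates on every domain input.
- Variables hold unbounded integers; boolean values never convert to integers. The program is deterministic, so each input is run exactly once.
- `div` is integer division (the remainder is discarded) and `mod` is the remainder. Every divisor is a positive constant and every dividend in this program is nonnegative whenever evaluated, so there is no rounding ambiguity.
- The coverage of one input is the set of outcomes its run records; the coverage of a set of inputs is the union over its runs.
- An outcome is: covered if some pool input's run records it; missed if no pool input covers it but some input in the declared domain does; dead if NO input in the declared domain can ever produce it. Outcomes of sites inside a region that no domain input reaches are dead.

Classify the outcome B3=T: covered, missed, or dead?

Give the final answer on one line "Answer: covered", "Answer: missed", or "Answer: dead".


B3=T is recorded by pool input(s) 1, 3, 6, 7, 8, 9 -> covered
Answer: covered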